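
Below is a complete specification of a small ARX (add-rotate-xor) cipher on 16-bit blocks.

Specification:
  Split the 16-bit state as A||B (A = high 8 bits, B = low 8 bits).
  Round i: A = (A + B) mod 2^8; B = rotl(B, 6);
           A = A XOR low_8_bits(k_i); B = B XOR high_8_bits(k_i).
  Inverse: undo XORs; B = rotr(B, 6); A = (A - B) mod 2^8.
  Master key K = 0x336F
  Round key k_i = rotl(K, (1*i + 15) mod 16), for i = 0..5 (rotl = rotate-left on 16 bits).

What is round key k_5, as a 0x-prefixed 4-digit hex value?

K = 0x336F
k_0 = rotl(K, (1*0+15) mod 16) = rotl(K, 15) = 0x99B7
k_1 = rotl(K, (1*1+15) mod 16) = rotl(K, 0) = 0x336F
k_2 = rotl(K, (1*2+15) mod 16) = rotl(K, 1) = 0x66DE
k_3 = rotl(K, (1*3+15) mod 16) = rotl(K, 2) = 0xCDBC
k_4 = rotl(K, (1*4+15) mod 16) = rotl(K, 3) = 0x9B79
k_5 = rotl(K, (1*5+15) mod 16) = rotl(K, 4) = 0x36F3

0x36F3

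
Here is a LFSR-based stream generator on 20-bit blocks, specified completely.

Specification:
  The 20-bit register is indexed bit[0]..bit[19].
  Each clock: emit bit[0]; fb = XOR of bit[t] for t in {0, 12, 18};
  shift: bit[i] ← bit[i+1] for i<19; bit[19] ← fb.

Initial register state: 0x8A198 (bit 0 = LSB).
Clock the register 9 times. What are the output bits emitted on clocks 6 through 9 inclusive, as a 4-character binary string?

reg_0 = 0x8A198
clock 1: out=0, reg = 0x450CC
clock 2: out=0, reg = 0x22866
clock 3: out=0, reg = 0x11433
clock 4: out=1, reg = 0x08A19
clock 5: out=1, reg = 0x8450C
clock 6: out=0, reg = 0x42286
clock 7: out=0, reg = 0xA1143
clock 8: out=1, reg = 0x508A1
clock 9: out=1, reg = 0x28450

0011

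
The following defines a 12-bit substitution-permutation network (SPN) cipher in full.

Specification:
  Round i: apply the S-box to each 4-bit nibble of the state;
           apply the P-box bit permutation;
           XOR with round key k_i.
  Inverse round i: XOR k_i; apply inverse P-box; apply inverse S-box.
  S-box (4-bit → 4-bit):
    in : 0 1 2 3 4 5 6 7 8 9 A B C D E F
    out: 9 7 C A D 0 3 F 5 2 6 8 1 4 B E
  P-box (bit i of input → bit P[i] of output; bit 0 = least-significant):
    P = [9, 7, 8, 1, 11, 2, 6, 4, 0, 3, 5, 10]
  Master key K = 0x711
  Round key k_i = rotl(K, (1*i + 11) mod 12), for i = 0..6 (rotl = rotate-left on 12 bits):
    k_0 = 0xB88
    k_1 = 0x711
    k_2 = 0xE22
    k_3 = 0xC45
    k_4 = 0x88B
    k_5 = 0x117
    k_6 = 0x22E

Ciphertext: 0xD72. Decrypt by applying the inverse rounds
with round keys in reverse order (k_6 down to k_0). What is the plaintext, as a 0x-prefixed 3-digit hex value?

s_0 = ciphertext = 0xD72
s_1 = InvRound(s_0, k_6) = 0x378
s_2 = InvRound(s_1, k_5) = 0x1A0
s_3 = InvRound(s_2, k_4) = 0x1C2
s_4 = InvRound(s_3, k_3) = 0x06F
s_5 = InvRound(s_4, k_2) = 0xE1C
s_6 = InvRound(s_5, k_1) = 0x66D
s_7 = InvRound(s_6, k_0) = 0x41A

0x41A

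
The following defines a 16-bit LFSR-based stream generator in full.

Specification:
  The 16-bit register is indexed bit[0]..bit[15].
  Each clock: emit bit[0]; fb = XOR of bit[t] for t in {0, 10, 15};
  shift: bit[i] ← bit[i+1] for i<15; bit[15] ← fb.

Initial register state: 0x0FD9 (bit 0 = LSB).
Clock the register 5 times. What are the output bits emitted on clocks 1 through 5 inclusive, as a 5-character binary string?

reg_0 = 0x0FD9
clock 1: out=1, reg = 0x07EC
clock 2: out=0, reg = 0x83F6
clock 3: out=0, reg = 0xC1FB
clock 4: out=1, reg = 0x60FD
clock 5: out=1, reg = 0xB07E

10011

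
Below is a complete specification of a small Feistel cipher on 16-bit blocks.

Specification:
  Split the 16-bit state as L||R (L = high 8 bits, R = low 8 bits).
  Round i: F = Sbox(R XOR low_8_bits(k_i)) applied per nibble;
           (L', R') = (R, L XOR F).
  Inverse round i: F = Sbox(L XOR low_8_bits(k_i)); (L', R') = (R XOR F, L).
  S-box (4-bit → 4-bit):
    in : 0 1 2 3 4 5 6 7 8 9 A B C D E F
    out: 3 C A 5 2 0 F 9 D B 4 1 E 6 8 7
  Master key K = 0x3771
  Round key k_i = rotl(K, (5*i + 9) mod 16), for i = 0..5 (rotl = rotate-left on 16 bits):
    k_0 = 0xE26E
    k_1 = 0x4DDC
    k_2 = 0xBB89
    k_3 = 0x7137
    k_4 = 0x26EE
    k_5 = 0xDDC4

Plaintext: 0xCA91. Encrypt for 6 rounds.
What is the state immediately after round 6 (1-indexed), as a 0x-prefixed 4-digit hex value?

0x27D5

s_0 = plaintext = 0xCA91
s_1 = Round(s_0, k_0) = 0x91BD
s_2 = Round(s_1, k_1) = 0xBD6D
s_3 = Round(s_2, k_2) = 0x6D3F
s_4 = Round(s_3, k_3) = 0x3F50
s_5 = Round(s_4, k_4) = 0x5027
s_6 = Round(s_5, k_5) = 0x27D5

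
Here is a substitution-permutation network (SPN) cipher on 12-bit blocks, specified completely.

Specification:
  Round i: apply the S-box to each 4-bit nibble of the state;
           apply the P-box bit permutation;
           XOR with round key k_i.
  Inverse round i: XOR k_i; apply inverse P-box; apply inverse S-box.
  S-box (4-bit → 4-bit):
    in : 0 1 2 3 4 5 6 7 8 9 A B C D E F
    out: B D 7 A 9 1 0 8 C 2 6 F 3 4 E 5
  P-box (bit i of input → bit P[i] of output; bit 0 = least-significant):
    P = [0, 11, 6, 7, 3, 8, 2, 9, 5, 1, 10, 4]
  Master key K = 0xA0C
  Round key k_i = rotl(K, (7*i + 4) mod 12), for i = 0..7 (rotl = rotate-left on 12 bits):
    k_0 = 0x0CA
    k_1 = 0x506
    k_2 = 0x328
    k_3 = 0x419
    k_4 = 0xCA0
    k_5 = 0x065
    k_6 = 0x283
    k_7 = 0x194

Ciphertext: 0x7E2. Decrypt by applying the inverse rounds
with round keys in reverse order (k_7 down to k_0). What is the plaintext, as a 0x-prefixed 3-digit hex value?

0x6FB

s_0 = ciphertext = 0x7E2
s_1 = InvRound(s_0, k_7) = 0xB8D
s_2 = InvRound(s_1, k_6) = 0x929
s_3 = InvRound(s_2, k_5) = 0x62A
s_4 = InvRound(s_3, k_4) = 0x943
s_5 = InvRound(s_4, k_3) = 0xECA
s_6 = InvRound(s_5, k_2) = 0x29E
s_7 = InvRound(s_6, k_1) = 0x807
s_8 = InvRound(s_7, k_0) = 0x6FB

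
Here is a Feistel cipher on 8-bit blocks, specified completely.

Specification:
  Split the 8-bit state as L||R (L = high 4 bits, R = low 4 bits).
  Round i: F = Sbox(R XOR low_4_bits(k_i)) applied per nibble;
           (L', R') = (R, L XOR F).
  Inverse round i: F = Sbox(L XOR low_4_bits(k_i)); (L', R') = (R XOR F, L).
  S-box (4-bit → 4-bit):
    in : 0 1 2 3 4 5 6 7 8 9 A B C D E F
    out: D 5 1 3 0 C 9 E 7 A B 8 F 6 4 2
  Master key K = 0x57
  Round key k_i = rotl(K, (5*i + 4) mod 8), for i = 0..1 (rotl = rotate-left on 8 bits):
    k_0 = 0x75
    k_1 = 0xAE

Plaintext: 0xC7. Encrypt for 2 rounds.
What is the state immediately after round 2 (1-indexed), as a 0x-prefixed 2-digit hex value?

s_0 = plaintext = 0xC7
s_1 = Round(s_0, k_0) = 0x7D
s_2 = Round(s_1, k_1) = 0xD4

0xD4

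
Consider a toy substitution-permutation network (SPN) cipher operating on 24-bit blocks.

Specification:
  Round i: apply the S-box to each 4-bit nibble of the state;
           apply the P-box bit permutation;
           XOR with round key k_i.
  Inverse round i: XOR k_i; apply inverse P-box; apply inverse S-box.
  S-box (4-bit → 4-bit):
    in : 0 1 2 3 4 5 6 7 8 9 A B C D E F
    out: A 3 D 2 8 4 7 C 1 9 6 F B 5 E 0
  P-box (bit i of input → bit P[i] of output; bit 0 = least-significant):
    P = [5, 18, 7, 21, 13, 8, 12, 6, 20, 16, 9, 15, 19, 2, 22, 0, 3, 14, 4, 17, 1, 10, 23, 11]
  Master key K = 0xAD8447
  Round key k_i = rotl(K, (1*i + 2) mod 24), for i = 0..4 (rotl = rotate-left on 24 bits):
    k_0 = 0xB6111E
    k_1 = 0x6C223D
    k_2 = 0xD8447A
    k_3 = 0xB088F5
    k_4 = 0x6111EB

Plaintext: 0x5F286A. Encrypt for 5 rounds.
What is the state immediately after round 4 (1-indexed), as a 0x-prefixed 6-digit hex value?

0x719DA6

s_0 = plaintext = 0x5F286A
s_1 = Round(s_0, k_0) = 0x6A209F
s_2 = Round(s_1, k_1) = 0xA5C66E
s_3 = Round(s_2, k_2) = 0x6573EF
s_4 = Round(s_3, k_3) = 0x719DA6
s_5 = Round(s_4, k_4) = 0xFD4A42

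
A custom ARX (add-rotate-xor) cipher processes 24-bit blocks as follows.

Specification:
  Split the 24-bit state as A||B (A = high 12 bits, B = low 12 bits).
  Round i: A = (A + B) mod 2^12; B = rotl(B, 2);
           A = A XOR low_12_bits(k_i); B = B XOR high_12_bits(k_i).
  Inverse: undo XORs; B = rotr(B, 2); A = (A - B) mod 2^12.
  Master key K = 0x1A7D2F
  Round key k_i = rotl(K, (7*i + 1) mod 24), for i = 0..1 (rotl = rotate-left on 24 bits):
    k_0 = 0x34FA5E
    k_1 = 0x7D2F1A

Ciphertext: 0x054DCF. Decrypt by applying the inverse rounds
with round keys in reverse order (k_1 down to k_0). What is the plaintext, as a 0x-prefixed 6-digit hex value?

s_0 = ciphertext = 0x054DCF
s_1 = InvRound(s_0, k_1) = 0x8C7687
s_2 = InvRound(s_1, k_0) = 0x127172

0x127172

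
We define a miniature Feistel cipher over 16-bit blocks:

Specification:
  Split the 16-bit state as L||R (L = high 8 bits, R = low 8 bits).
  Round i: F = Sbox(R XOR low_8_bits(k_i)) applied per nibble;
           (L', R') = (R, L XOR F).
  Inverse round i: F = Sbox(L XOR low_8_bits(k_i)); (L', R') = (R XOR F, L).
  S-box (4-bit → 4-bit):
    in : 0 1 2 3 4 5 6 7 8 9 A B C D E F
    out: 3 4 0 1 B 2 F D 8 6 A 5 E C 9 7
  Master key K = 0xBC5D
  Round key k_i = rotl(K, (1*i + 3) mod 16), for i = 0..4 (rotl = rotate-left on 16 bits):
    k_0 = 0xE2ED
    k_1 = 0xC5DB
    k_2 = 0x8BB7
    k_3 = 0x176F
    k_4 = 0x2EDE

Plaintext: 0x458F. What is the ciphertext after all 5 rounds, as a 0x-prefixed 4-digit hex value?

s_0 = plaintext = 0x458F
s_1 = Round(s_0, k_0) = 0x8FB5
s_2 = Round(s_1, k_1) = 0xB576
s_3 = Round(s_2, k_2) = 0x7651
s_4 = Round(s_3, k_3) = 0x516F
s_5 = Round(s_4, k_4) = 0x6F05

0x6F05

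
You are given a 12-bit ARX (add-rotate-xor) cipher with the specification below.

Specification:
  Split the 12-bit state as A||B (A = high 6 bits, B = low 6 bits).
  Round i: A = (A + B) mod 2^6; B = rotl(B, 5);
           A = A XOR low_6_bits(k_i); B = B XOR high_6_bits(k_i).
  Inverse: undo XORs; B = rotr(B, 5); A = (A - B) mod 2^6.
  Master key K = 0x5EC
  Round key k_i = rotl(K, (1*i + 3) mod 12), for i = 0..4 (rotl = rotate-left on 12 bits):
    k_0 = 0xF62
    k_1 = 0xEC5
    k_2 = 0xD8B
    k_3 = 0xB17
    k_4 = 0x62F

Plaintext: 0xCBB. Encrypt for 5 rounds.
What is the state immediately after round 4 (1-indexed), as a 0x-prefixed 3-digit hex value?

0x389

s_0 = plaintext = 0xCBB
s_1 = Round(s_0, k_0) = 0x3C0
s_2 = Round(s_1, k_1) = 0x2BB
s_3 = Round(s_2, k_2) = 0x38B
s_4 = Round(s_3, k_3) = 0x389
s_5 = Round(s_4, k_4) = 0xE3C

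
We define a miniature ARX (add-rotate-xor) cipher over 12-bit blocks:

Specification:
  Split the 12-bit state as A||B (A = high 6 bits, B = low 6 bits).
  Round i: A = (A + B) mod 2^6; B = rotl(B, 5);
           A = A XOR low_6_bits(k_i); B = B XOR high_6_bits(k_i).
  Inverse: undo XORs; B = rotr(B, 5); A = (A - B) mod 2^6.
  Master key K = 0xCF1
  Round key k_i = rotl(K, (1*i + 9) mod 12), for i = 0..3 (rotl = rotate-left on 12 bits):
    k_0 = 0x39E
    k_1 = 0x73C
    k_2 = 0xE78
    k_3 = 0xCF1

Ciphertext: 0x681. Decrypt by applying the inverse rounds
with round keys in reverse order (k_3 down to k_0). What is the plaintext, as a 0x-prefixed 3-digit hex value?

0x84E

s_0 = ciphertext = 0x681
s_1 = InvRound(s_0, k_3) = 0x1A5
s_2 = InvRound(s_1, k_2) = 0x1B8
s_3 = InvRound(s_2, k_1) = 0xC49
s_4 = InvRound(s_3, k_0) = 0x84E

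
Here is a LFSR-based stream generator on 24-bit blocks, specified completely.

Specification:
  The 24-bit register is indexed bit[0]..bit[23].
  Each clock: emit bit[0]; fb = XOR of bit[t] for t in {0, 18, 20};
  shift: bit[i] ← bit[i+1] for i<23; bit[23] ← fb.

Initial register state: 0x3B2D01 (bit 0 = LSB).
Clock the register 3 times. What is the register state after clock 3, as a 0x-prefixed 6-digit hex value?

0x8765A0

reg_0 = 0x3B2D01
clock 1: out=1, reg = 0x1D9680
clock 2: out=0, reg = 0x0ECB40
clock 3: out=0, reg = 0x8765A0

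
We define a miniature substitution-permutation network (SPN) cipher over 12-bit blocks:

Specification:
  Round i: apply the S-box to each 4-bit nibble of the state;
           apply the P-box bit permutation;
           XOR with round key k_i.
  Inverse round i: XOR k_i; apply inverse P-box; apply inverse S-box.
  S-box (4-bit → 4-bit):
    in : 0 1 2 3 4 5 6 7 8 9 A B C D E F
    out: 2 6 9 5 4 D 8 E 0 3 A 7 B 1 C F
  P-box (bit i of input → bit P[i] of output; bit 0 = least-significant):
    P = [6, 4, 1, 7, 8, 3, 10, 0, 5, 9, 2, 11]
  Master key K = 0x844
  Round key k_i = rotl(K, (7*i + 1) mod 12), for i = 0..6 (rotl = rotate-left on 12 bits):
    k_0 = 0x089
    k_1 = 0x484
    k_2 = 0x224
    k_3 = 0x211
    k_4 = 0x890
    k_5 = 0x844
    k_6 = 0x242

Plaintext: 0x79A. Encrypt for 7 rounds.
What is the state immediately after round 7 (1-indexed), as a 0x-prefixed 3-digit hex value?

s_0 = plaintext = 0x79A
s_1 = Round(s_0, k_0) = 0xB15
s_2 = Round(s_1, k_1) = 0x26A
s_3 = Round(s_2, k_2) = 0xA95
s_4 = Round(s_3, k_3) = 0x9DB
s_5 = Round(s_4, k_4) = 0xBE2
s_6 = Round(s_5, k_5) = 0xEA1
s_7 = Round(s_6, k_6) = 0xA5D

0xA5D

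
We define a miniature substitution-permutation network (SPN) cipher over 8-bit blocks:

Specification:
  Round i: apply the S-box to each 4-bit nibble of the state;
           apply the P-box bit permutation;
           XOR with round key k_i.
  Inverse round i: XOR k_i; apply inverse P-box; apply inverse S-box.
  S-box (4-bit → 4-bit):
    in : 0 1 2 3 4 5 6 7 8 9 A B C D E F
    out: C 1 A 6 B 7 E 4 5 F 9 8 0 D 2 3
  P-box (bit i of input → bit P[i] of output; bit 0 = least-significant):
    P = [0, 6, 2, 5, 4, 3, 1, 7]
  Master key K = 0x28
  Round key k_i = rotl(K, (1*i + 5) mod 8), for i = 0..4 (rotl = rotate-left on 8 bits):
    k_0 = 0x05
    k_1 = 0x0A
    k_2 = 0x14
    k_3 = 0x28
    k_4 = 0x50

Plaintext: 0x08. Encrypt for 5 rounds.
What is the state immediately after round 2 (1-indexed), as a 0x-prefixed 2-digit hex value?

0x78

s_0 = plaintext = 0x08
s_1 = Round(s_0, k_0) = 0x82
s_2 = Round(s_1, k_1) = 0x78
s_3 = Round(s_2, k_2) = 0x13
s_4 = Round(s_3, k_3) = 0x7C
s_5 = Round(s_4, k_4) = 0x52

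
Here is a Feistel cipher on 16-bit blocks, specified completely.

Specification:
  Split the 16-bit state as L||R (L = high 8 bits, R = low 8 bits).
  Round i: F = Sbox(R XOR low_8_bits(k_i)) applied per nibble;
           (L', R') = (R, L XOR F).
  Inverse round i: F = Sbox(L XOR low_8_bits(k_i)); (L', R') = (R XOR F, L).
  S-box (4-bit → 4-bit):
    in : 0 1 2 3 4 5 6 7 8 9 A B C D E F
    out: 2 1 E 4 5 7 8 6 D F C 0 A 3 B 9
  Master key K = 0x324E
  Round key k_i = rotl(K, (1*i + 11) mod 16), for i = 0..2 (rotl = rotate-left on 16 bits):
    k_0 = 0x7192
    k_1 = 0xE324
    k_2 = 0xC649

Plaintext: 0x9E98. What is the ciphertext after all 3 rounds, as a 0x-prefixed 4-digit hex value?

0x605D

s_0 = plaintext = 0x9E98
s_1 = Round(s_0, k_0) = 0x98B2
s_2 = Round(s_1, k_1) = 0xB260
s_3 = Round(s_2, k_2) = 0x605D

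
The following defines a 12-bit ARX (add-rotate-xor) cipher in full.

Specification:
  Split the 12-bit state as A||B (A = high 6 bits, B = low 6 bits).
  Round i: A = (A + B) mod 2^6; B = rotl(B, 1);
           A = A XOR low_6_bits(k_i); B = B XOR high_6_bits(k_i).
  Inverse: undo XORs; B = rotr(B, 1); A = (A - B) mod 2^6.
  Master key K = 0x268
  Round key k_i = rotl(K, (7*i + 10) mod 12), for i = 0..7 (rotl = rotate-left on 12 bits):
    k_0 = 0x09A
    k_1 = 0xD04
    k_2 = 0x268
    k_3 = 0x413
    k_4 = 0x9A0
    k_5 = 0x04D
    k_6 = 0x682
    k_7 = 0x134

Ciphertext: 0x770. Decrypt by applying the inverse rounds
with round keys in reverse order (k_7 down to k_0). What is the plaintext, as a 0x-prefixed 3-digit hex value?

0x548

s_0 = ciphertext = 0x770
s_1 = InvRound(s_0, k_7) = 0x3DA
s_2 = InvRound(s_1, k_6) = 0x340
s_3 = InvRound(s_2, k_5) = 0x820
s_4 = InvRound(s_3, k_4) = 0xF43
s_5 = InvRound(s_4, k_3) = 0x169
s_6 = InvRound(s_5, k_2) = 0x750
s_7 = InvRound(s_6, k_1) = 0x1D2
s_8 = InvRound(s_7, k_0) = 0x548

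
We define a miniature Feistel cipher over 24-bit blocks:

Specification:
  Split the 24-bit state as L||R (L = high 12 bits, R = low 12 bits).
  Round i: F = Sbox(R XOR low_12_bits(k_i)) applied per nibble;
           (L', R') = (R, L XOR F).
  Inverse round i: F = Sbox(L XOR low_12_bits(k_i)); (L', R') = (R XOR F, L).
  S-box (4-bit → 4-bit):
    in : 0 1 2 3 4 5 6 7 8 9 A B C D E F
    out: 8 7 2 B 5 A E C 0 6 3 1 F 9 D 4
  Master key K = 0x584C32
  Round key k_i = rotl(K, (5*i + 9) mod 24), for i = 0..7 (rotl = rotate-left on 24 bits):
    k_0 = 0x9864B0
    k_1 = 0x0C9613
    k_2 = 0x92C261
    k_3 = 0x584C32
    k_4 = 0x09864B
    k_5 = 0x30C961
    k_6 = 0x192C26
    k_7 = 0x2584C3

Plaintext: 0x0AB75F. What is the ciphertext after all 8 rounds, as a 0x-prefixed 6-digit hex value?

0x5D30BD

s_0 = plaintext = 0x0AB75F
s_1 = Round(s_0, k_0) = 0x75FB7F
s_2 = Round(s_1, k_1) = 0xB7FEB0
s_3 = Round(s_2, k_2) = 0xEB04E8
s_4 = Round(s_3, k_3) = 0x4E8E23
s_5 = Round(s_4, k_4) = 0xE23408
s_6 = Round(s_5, k_5) = 0x4087C5
s_7 = Round(s_6, k_6) = 0x7C55D3
s_8 = Round(s_7, k_7) = 0x5D30BD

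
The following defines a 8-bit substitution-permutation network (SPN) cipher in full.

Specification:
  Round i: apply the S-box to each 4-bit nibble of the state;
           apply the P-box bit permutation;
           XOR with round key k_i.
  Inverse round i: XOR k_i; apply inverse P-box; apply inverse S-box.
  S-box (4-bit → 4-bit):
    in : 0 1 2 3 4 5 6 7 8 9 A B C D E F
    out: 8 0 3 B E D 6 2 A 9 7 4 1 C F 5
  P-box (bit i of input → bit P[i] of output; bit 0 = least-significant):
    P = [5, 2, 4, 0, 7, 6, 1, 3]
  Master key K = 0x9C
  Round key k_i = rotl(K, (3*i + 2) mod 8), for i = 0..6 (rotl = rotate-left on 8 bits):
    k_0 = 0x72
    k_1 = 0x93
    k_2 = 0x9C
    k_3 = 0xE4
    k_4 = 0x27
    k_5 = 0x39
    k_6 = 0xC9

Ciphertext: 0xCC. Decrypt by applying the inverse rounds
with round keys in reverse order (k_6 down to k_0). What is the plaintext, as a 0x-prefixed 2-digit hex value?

0x8B

s_0 = ciphertext = 0xCC
s_1 = InvRound(s_0, k_6) = 0x18
s_2 = InvRound(s_1, k_5) = 0x19
s_3 = InvRound(s_2, k_4) = 0xDA
s_4 = InvRound(s_3, k_3) = 0xDA
s_5 = InvRound(s_4, k_2) = 0x67
s_6 = InvRound(s_5, k_1) = 0x2A
s_7 = InvRound(s_6, k_0) = 0x8B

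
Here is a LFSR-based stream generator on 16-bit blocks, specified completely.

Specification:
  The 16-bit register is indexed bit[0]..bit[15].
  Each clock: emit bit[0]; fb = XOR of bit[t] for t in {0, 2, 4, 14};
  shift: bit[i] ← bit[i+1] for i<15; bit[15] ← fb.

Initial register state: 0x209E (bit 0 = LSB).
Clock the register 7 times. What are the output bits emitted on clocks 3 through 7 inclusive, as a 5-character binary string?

11100

reg_0 = 0x209E
clock 1: out=0, reg = 0x104F
clock 2: out=1, reg = 0x0827
clock 3: out=1, reg = 0x0413
clock 4: out=1, reg = 0x0209
clock 5: out=1, reg = 0x8104
clock 6: out=0, reg = 0xC082
clock 7: out=0, reg = 0xE041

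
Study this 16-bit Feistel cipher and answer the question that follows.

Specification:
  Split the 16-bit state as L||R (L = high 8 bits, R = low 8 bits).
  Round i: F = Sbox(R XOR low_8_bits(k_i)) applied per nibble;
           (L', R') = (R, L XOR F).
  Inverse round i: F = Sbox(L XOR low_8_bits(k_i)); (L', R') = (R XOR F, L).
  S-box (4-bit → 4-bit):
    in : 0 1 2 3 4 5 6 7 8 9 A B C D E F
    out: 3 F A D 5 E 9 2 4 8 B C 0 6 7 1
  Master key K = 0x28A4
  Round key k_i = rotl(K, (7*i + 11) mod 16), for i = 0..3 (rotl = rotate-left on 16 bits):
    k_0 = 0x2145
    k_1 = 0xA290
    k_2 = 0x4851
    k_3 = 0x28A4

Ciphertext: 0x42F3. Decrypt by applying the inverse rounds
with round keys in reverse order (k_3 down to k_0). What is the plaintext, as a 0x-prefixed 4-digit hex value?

0x1A4D

s_0 = ciphertext = 0x42F3
s_1 = InvRound(s_0, k_3) = 0x8A42
s_2 = InvRound(s_1, k_2) = 0x2E8A
s_3 = InvRound(s_2, k_1) = 0x4D2E
s_4 = InvRound(s_3, k_0) = 0x1A4D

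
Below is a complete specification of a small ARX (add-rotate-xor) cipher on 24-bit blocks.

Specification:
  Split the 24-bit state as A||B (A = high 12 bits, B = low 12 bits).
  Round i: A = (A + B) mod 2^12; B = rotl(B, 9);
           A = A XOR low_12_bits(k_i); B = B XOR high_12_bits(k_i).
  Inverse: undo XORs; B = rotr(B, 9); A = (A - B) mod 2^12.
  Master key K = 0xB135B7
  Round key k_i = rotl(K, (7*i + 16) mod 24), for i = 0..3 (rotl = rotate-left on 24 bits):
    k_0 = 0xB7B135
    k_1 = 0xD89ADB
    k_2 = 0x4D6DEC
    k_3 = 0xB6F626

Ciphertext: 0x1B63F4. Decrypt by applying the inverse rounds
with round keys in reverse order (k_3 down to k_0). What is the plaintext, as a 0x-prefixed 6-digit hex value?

s_0 = ciphertext = 0x1B63F4
s_1 = InvRound(s_0, k_3) = 0x2B44DC
s_2 = InvRound(s_1, k_2) = 0xF08050
s_3 = InvRound(s_2, k_1) = 0x705ECE
s_4 = InvRound(s_3, k_0) = 0x886DAA

0x886DAA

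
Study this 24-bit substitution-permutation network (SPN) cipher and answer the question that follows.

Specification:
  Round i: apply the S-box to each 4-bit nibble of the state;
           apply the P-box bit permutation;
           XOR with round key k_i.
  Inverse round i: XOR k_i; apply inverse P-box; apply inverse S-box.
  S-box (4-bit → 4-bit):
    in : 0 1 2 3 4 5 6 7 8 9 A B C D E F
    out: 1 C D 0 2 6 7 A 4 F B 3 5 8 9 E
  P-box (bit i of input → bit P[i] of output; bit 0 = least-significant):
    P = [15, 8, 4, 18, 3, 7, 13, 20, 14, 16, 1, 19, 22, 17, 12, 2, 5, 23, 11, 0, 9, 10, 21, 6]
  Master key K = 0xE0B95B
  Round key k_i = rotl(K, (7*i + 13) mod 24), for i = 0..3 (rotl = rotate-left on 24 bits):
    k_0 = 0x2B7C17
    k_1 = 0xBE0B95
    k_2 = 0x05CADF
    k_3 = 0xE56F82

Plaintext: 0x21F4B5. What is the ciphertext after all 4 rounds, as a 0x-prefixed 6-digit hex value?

0xB68AD4

s_0 = plaintext = 0x21F4B5
s_1 = Round(s_0, k_0) = 0x0867CA
s_2 = Round(s_1, k_1) = 0xF1B09D
s_3 = Round(s_2, k_2) = 0x73A616
s_4 = Round(s_3, k_3) = 0xB68AD4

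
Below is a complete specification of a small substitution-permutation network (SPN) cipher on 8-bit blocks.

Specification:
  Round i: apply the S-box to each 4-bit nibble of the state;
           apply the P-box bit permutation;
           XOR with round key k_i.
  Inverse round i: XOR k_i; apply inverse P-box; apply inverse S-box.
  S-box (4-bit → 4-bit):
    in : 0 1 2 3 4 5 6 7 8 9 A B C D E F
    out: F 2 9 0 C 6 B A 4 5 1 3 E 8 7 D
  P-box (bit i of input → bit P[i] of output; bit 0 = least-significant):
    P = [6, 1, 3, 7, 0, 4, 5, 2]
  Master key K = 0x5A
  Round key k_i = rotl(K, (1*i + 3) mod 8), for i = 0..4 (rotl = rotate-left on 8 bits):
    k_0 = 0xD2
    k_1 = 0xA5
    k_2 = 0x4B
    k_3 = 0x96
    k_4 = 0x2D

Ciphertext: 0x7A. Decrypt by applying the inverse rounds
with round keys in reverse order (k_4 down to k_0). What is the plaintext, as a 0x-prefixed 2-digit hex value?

0x7F

s_0 = ciphertext = 0x7A
s_1 = InvRound(s_0, k_4) = 0x6B
s_2 = InvRound(s_1, k_3) = 0x0F
s_3 = InvRound(s_2, k_2) = 0xDA
s_4 = InvRound(s_3, k_1) = 0x0E
s_5 = InvRound(s_4, k_0) = 0x7F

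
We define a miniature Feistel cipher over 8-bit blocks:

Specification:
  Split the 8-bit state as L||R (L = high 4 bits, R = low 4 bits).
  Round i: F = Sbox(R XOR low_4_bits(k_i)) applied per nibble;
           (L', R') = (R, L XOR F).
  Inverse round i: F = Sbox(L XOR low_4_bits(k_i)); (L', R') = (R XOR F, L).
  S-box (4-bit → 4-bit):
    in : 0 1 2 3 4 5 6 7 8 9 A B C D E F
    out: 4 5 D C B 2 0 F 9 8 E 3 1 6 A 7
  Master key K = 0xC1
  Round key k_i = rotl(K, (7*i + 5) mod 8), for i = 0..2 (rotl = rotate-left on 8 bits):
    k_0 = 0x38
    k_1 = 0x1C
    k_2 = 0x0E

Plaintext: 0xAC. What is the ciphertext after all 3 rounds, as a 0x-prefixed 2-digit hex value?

0xAA

s_0 = plaintext = 0xAC
s_1 = Round(s_0, k_0) = 0xC1
s_2 = Round(s_1, k_1) = 0x1A
s_3 = Round(s_2, k_2) = 0xAA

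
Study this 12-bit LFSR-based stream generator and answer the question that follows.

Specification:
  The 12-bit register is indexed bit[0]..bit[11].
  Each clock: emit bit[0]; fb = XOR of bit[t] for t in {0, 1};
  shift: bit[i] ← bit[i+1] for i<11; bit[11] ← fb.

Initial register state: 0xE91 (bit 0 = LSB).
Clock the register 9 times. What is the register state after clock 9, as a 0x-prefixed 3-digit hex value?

reg_0 = 0xE91
clock 1: out=1, reg = 0xF48
clock 2: out=0, reg = 0x7A4
clock 3: out=0, reg = 0x3D2
clock 4: out=0, reg = 0x9E9
clock 5: out=1, reg = 0xCF4
clock 6: out=0, reg = 0x67A
clock 7: out=0, reg = 0xB3D
clock 8: out=1, reg = 0xD9E
clock 9: out=0, reg = 0xECF

0xECF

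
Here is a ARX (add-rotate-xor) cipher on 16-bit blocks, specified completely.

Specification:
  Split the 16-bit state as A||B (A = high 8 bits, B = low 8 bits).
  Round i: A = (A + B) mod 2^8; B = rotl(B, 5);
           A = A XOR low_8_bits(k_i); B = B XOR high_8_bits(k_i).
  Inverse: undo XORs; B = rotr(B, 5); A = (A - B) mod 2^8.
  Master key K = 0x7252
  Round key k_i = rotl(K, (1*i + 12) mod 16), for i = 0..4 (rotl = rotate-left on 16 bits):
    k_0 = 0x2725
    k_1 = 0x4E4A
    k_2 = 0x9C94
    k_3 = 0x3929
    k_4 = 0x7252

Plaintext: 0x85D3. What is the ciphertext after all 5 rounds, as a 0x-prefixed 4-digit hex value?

s_0 = plaintext = 0x85D3
s_1 = Round(s_0, k_0) = 0x7D5D
s_2 = Round(s_1, k_1) = 0x90E5
s_3 = Round(s_2, k_2) = 0xE120
s_4 = Round(s_3, k_3) = 0x283D
s_5 = Round(s_4, k_4) = 0x37D5

0x37D5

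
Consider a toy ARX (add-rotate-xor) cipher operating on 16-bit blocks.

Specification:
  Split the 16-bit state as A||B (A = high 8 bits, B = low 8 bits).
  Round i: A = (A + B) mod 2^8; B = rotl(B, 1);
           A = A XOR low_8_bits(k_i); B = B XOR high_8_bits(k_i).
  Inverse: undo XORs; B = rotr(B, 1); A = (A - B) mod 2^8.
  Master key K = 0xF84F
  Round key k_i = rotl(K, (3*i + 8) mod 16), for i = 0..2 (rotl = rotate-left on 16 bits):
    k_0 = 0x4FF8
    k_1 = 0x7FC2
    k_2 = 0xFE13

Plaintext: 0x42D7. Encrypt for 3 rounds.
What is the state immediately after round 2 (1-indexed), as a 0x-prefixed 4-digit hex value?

0x03BE

s_0 = plaintext = 0x42D7
s_1 = Round(s_0, k_0) = 0xE1E0
s_2 = Round(s_1, k_1) = 0x03BE
s_3 = Round(s_2, k_2) = 0xD283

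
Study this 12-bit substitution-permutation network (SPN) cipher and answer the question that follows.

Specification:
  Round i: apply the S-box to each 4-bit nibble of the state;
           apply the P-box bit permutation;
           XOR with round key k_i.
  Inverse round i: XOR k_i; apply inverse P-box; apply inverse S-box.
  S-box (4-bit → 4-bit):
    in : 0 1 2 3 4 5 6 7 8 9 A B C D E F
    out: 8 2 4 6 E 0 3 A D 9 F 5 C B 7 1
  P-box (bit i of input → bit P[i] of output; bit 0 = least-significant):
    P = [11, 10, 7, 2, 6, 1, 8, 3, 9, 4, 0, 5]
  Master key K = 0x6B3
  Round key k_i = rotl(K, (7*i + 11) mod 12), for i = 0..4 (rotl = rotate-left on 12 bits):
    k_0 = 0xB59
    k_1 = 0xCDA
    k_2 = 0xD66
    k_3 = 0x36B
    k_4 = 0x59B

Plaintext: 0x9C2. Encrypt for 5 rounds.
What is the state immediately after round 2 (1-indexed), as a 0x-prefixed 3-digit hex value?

0xABB

s_0 = plaintext = 0x9C2
s_1 = Round(s_0, k_0) = 0x8F1
s_2 = Round(s_1, k_1) = 0xABB
s_3 = Round(s_2, k_2) = 0x697
s_4 = Round(s_3, k_3) = 0x537
s_5 = Round(s_4, k_4) = 0x09D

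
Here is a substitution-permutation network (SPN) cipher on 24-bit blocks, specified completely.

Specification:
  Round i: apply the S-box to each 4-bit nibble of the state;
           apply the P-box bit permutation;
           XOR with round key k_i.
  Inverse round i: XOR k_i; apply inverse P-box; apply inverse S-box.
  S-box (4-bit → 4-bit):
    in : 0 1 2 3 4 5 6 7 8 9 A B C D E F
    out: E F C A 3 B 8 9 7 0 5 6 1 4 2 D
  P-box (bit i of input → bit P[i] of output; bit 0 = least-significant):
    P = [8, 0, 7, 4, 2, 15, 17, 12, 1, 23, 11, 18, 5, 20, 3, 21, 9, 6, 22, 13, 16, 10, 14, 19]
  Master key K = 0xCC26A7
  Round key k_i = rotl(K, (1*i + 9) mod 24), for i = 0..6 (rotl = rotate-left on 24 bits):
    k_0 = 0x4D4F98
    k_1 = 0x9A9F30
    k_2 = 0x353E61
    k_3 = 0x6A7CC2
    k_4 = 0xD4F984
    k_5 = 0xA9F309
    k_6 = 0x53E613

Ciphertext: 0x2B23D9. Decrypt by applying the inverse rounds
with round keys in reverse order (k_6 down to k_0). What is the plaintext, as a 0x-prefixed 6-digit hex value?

0x5528CA

s_0 = ciphertext = 0x2B23D9
s_1 = InvRound(s_0, k_6) = 0x0B0CEA
s_2 = InvRound(s_1, k_5) = 0xB57808
s_3 = InvRound(s_2, k_4) = 0xCD294A
s_4 = InvRound(s_3, k_3) = 0x89232A
s_5 = InvRound(s_4, k_2) = 0x3E0164
s_6 = InvRound(s_5, k_1) = 0xE46056
s_7 = InvRound(s_6, k_0) = 0x5528CA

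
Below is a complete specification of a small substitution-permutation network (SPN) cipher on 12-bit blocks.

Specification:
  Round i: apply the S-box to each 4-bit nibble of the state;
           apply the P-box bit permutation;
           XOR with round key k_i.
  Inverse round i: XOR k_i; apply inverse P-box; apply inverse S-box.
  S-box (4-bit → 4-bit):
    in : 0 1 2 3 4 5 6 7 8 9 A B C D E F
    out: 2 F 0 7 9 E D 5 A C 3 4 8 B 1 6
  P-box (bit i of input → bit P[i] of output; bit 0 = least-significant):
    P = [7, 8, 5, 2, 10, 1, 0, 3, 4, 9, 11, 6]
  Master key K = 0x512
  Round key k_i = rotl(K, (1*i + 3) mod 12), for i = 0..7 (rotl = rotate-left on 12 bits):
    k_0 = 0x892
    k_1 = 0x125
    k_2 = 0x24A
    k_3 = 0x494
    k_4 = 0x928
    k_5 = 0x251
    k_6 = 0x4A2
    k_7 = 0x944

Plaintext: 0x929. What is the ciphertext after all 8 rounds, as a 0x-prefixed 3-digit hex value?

0xE15

s_0 = plaintext = 0x929
s_1 = Round(s_0, k_0) = 0x0F6
s_2 = Round(s_1, k_1) = 0x382
s_3 = Round(s_2, k_2) = 0x850
s_4 = Round(s_3, k_3) = 0x7DF
s_5 = Round(s_4, k_4) = 0x412
s_6 = Round(s_5, k_5) = 0x60A
s_7 = Round(s_6, k_6) = 0xD70
s_8 = Round(s_7, k_7) = 0xE15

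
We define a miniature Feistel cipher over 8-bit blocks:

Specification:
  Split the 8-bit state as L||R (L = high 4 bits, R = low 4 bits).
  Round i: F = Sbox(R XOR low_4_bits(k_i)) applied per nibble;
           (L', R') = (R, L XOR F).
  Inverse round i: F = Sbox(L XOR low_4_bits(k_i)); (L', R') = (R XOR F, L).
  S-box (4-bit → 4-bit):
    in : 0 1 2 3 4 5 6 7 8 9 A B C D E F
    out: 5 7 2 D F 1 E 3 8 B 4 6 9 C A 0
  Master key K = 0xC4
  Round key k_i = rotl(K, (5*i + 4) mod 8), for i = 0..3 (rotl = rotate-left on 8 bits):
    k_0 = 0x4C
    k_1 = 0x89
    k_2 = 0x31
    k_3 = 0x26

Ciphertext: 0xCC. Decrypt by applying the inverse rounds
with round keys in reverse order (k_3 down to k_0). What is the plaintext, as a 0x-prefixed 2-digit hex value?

s_0 = ciphertext = 0xCC
s_1 = InvRound(s_0, k_3) = 0x8C
s_2 = InvRound(s_1, k_2) = 0x78
s_3 = InvRound(s_2, k_1) = 0x27
s_4 = InvRound(s_3, k_0) = 0xD2

0xD2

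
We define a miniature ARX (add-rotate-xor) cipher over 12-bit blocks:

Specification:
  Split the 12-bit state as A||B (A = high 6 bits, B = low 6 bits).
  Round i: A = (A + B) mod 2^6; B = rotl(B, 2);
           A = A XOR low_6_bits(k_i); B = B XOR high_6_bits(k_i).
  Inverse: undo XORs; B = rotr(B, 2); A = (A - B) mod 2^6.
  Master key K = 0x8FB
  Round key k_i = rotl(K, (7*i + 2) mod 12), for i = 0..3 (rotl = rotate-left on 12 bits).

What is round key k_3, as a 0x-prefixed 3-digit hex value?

0xC7D

K = 0x8FB
k_0 = rotl(K, (7*0+2) mod 12) = rotl(K, 2) = 0x3EE
k_1 = rotl(K, (7*1+2) mod 12) = rotl(K, 9) = 0x71F
k_2 = rotl(K, (7*2+2) mod 12) = rotl(K, 4) = 0xFB8
k_3 = rotl(K, (7*3+2) mod 12) = rotl(K, 11) = 0xC7D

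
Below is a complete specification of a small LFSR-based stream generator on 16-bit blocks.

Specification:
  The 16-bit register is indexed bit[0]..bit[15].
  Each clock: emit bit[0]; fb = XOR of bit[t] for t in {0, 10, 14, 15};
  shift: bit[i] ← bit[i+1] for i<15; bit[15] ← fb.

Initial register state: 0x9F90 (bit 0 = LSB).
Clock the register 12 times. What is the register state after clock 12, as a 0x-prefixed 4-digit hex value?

reg_0 = 0x9F90
clock 1: out=0, reg = 0x4FC8
clock 2: out=0, reg = 0x27E4
clock 3: out=0, reg = 0x93F2
clock 4: out=0, reg = 0xC9F9
clock 5: out=1, reg = 0xE4FC
clock 6: out=0, reg = 0xF27E
clock 7: out=0, reg = 0x793F
clock 8: out=1, reg = 0x3C9F
clock 9: out=1, reg = 0x1E4F
clock 10: out=1, reg = 0x0F27
clock 11: out=1, reg = 0x0793
clock 12: out=1, reg = 0x03C9

0x03C9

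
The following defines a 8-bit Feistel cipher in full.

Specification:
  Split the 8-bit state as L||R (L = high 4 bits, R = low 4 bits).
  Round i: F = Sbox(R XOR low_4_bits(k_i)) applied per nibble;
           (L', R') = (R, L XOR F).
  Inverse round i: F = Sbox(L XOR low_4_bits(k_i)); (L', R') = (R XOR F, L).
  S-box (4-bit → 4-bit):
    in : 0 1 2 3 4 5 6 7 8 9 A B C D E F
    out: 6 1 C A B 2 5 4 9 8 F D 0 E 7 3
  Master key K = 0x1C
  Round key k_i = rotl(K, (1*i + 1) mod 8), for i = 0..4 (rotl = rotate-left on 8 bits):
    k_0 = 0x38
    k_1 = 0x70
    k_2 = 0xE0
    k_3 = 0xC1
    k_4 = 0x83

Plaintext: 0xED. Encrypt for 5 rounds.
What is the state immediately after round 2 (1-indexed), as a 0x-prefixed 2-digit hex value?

0xCD

s_0 = plaintext = 0xED
s_1 = Round(s_0, k_0) = 0xDC
s_2 = Round(s_1, k_1) = 0xCD
s_3 = Round(s_2, k_2) = 0xD2
s_4 = Round(s_3, k_3) = 0x27
s_5 = Round(s_4, k_4) = 0x79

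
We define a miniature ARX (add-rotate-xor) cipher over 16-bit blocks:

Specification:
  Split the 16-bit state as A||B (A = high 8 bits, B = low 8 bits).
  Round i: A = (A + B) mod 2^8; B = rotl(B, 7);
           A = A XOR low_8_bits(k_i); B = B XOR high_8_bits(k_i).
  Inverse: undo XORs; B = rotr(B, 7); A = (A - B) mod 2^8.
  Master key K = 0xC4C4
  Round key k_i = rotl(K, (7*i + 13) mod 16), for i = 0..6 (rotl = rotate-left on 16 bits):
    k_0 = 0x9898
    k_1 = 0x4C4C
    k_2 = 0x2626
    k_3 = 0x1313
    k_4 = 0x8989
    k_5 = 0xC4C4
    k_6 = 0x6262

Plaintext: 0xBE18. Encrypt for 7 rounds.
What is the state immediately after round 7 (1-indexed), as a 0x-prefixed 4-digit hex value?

0xF352

s_0 = plaintext = 0xBE18
s_1 = Round(s_0, k_0) = 0x4E94
s_2 = Round(s_1, k_1) = 0xAE06
s_3 = Round(s_2, k_2) = 0x9225
s_4 = Round(s_3, k_3) = 0xA481
s_5 = Round(s_4, k_4) = 0xAC49
s_6 = Round(s_5, k_5) = 0x3160
s_7 = Round(s_6, k_6) = 0xF352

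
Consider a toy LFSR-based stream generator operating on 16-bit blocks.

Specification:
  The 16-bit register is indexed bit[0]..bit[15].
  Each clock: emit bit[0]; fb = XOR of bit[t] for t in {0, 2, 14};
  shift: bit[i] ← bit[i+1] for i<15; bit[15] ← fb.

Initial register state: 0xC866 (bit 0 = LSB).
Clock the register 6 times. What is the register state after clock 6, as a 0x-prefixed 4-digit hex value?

reg_0 = 0xC866
clock 1: out=0, reg = 0x6433
clock 2: out=1, reg = 0x3219
clock 3: out=1, reg = 0x990C
clock 4: out=0, reg = 0xCC86
clock 5: out=0, reg = 0x6643
clock 6: out=1, reg = 0x3321

0x3321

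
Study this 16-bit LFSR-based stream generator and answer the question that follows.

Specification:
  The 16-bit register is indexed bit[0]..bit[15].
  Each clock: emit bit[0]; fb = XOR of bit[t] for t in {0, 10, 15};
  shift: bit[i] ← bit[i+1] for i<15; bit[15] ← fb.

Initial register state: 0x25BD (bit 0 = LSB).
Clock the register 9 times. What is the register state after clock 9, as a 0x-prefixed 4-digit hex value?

reg_0 = 0x25BD
clock 1: out=1, reg = 0x12DE
clock 2: out=0, reg = 0x096F
clock 3: out=1, reg = 0x84B7
clock 4: out=1, reg = 0xC25B
clock 5: out=1, reg = 0x612D
clock 6: out=1, reg = 0xB096
clock 7: out=0, reg = 0xD84B
clock 8: out=1, reg = 0x6C25
clock 9: out=1, reg = 0x3612

0x3612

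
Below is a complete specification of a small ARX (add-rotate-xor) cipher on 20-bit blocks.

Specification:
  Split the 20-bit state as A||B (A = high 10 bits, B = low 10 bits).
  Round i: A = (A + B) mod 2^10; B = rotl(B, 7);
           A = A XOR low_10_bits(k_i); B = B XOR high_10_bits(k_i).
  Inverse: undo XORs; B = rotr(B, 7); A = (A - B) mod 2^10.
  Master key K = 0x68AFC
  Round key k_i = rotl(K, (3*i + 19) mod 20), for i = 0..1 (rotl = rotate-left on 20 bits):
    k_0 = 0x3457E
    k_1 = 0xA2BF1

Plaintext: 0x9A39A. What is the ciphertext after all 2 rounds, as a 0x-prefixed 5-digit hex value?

s_0 = plaintext = 0x9A39A
s_1 = Round(s_0, k_0) = 0xDF1A2
s_2 = Round(s_1, k_1) = 0xBBFBE

0xBBFBE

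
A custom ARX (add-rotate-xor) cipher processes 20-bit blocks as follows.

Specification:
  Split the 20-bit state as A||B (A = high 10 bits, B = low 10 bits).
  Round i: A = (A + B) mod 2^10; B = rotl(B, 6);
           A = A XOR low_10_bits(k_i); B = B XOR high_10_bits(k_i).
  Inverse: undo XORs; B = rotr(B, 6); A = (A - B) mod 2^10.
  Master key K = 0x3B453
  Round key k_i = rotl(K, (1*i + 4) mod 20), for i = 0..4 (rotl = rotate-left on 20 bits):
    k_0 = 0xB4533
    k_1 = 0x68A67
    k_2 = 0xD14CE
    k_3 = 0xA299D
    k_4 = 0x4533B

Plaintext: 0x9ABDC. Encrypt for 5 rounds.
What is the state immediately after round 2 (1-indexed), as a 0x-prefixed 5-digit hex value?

s_0 = plaintext = 0x9ABDC
s_1 = Round(s_0, k_0) = 0xDD5EC
s_2 = Round(s_1, k_1) = 0xC1ABC
s_3 = Round(s_2, k_2) = 0x4306E
s_4 = Round(s_3, k_3) = 0x39D0C
s_5 = Round(s_4, k_4) = 0xB2204

0xC1ABC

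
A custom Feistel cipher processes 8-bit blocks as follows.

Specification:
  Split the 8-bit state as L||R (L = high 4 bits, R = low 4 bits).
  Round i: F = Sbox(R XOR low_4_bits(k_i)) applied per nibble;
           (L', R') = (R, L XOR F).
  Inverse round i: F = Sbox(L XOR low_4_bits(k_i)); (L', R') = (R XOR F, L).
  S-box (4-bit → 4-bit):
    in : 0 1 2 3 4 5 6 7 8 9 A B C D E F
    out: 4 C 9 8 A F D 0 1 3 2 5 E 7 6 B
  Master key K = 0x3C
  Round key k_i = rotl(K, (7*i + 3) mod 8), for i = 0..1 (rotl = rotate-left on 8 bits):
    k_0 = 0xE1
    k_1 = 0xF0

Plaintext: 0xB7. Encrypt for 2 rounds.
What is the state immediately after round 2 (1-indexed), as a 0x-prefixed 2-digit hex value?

s_0 = plaintext = 0xB7
s_1 = Round(s_0, k_0) = 0x76
s_2 = Round(s_1, k_1) = 0x6A

0x6A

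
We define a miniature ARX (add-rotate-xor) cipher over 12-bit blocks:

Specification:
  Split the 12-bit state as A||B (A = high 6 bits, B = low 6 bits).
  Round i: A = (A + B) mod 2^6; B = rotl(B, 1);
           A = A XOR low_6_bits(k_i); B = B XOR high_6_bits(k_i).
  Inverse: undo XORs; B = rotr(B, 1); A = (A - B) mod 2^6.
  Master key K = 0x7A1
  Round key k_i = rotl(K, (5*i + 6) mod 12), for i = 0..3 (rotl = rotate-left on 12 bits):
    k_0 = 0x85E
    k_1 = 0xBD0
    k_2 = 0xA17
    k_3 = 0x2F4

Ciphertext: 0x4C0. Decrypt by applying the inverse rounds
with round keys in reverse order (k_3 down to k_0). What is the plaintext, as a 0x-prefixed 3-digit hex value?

0x8E2

s_0 = ciphertext = 0x4C0
s_1 = InvRound(s_0, k_3) = 0x0A5
s_2 = InvRound(s_1, k_2) = 0xBE6
s_3 = InvRound(s_2, k_1) = 0x6E4
s_4 = InvRound(s_3, k_0) = 0x8E2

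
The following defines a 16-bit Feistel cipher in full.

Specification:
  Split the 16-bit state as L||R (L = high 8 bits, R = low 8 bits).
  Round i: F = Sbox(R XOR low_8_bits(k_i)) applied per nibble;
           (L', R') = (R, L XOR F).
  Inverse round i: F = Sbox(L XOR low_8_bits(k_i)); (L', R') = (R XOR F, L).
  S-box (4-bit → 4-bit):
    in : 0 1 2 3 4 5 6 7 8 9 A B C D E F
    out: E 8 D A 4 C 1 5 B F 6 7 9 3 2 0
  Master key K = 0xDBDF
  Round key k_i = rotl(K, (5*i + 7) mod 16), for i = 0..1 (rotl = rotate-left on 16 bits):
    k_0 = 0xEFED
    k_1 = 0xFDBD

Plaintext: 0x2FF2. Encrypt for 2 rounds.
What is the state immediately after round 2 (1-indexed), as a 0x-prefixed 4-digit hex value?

s_0 = plaintext = 0x2FF2
s_1 = Round(s_0, k_0) = 0xF2AF
s_2 = Round(s_1, k_1) = 0xAF7F

0xAF7F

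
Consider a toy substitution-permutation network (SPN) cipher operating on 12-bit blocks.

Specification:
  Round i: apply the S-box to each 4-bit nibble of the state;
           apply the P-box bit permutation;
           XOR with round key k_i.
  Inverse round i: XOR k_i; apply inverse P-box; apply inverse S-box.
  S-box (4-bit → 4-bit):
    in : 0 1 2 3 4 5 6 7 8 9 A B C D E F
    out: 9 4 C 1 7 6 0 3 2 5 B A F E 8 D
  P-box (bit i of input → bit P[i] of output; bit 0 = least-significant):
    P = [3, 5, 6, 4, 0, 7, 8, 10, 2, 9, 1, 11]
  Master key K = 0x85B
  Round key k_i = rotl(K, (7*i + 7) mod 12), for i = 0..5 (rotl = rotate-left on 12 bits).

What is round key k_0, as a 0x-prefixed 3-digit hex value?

0xDC2

K = 0x85B
k_0 = rotl(K, (7*0+7) mod 12) = rotl(K, 7) = 0xDC2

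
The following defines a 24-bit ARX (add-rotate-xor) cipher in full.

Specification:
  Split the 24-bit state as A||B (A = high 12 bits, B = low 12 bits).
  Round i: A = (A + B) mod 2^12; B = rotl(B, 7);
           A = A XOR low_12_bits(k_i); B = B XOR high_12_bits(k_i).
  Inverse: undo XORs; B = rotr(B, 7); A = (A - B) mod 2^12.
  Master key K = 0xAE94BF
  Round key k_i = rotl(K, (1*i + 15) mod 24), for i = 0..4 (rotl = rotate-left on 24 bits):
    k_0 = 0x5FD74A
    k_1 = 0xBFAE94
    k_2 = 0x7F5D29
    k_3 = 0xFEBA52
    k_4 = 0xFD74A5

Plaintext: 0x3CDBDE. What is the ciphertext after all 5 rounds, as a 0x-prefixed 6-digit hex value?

s_0 = plaintext = 0x3CDBDE
s_1 = Round(s_0, k_0) = 0x8E1AA3
s_2 = Round(s_1, k_1) = 0xD10A2F
s_3 = Round(s_2, k_2) = 0xA16024
s_4 = Round(s_3, k_3) = 0x068DEA
s_5 = Round(s_4, k_4) = 0xAF7AB8

0xAF7AB8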